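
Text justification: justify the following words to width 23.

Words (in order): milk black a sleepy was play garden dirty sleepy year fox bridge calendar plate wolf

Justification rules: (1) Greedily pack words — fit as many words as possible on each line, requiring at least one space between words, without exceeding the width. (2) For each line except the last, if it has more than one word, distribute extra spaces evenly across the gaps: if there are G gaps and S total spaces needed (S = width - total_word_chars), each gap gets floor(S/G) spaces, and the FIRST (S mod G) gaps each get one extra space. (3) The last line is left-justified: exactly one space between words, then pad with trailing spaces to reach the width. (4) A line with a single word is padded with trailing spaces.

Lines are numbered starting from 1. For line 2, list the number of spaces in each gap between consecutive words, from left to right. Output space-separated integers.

Line 1: ['milk', 'black', 'a', 'sleepy', 'was'] (min_width=23, slack=0)
Line 2: ['play', 'garden', 'dirty'] (min_width=17, slack=6)
Line 3: ['sleepy', 'year', 'fox', 'bridge'] (min_width=22, slack=1)
Line 4: ['calendar', 'plate', 'wolf'] (min_width=19, slack=4)

Answer: 4 4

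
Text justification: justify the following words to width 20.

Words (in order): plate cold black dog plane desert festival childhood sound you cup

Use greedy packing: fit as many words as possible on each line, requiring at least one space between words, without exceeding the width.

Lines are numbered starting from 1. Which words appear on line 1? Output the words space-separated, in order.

Line 1: ['plate', 'cold', 'black', 'dog'] (min_width=20, slack=0)
Line 2: ['plane', 'desert'] (min_width=12, slack=8)
Line 3: ['festival', 'childhood'] (min_width=18, slack=2)
Line 4: ['sound', 'you', 'cup'] (min_width=13, slack=7)

Answer: plate cold black dog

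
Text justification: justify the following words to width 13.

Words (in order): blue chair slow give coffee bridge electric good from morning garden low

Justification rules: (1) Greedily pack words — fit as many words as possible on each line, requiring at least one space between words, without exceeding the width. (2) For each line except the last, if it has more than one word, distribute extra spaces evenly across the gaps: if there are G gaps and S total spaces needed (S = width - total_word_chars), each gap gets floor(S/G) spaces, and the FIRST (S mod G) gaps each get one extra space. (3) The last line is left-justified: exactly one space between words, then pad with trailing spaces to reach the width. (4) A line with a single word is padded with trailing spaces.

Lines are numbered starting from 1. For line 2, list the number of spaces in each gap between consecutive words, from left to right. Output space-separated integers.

Line 1: ['blue', 'chair'] (min_width=10, slack=3)
Line 2: ['slow', 'give'] (min_width=9, slack=4)
Line 3: ['coffee', 'bridge'] (min_width=13, slack=0)
Line 4: ['electric', 'good'] (min_width=13, slack=0)
Line 5: ['from', 'morning'] (min_width=12, slack=1)
Line 6: ['garden', 'low'] (min_width=10, slack=3)

Answer: 5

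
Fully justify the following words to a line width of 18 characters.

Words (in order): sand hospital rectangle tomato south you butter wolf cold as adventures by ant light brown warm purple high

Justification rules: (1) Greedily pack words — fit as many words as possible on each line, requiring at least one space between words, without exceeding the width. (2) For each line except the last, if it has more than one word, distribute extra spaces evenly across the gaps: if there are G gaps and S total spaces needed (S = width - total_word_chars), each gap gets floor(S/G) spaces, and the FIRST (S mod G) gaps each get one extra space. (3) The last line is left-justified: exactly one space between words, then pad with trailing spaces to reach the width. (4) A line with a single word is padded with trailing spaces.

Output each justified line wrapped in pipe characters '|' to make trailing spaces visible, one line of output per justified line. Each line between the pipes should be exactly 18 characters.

Answer: |sand      hospital|
|rectangle   tomato|
|south  you  butter|
|wolf    cold    as|
|adventures  by ant|
|light  brown  warm|
|purple high       |

Derivation:
Line 1: ['sand', 'hospital'] (min_width=13, slack=5)
Line 2: ['rectangle', 'tomato'] (min_width=16, slack=2)
Line 3: ['south', 'you', 'butter'] (min_width=16, slack=2)
Line 4: ['wolf', 'cold', 'as'] (min_width=12, slack=6)
Line 5: ['adventures', 'by', 'ant'] (min_width=17, slack=1)
Line 6: ['light', 'brown', 'warm'] (min_width=16, slack=2)
Line 7: ['purple', 'high'] (min_width=11, slack=7)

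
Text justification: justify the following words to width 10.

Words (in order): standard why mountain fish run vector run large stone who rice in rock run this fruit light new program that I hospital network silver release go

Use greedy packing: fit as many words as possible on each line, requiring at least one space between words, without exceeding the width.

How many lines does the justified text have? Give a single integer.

Line 1: ['standard'] (min_width=8, slack=2)
Line 2: ['why'] (min_width=3, slack=7)
Line 3: ['mountain'] (min_width=8, slack=2)
Line 4: ['fish', 'run'] (min_width=8, slack=2)
Line 5: ['vector', 'run'] (min_width=10, slack=0)
Line 6: ['large'] (min_width=5, slack=5)
Line 7: ['stone', 'who'] (min_width=9, slack=1)
Line 8: ['rice', 'in'] (min_width=7, slack=3)
Line 9: ['rock', 'run'] (min_width=8, slack=2)
Line 10: ['this', 'fruit'] (min_width=10, slack=0)
Line 11: ['light', 'new'] (min_width=9, slack=1)
Line 12: ['program'] (min_width=7, slack=3)
Line 13: ['that', 'I'] (min_width=6, slack=4)
Line 14: ['hospital'] (min_width=8, slack=2)
Line 15: ['network'] (min_width=7, slack=3)
Line 16: ['silver'] (min_width=6, slack=4)
Line 17: ['release', 'go'] (min_width=10, slack=0)
Total lines: 17

Answer: 17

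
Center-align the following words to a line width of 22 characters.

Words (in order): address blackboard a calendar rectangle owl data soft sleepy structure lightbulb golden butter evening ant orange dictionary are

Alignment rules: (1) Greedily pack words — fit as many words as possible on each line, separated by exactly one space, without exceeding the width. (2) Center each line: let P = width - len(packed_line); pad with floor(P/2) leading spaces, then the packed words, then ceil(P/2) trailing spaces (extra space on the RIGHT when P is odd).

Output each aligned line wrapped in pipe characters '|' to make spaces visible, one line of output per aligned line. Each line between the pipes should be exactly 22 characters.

Answer: | address blackboard a |
|calendar rectangle owl|
|   data soft sleepy   |
| structure lightbulb  |
|golden butter evening |
|ant orange dictionary |
|         are          |

Derivation:
Line 1: ['address', 'blackboard', 'a'] (min_width=20, slack=2)
Line 2: ['calendar', 'rectangle', 'owl'] (min_width=22, slack=0)
Line 3: ['data', 'soft', 'sleepy'] (min_width=16, slack=6)
Line 4: ['structure', 'lightbulb'] (min_width=19, slack=3)
Line 5: ['golden', 'butter', 'evening'] (min_width=21, slack=1)
Line 6: ['ant', 'orange', 'dictionary'] (min_width=21, slack=1)
Line 7: ['are'] (min_width=3, slack=19)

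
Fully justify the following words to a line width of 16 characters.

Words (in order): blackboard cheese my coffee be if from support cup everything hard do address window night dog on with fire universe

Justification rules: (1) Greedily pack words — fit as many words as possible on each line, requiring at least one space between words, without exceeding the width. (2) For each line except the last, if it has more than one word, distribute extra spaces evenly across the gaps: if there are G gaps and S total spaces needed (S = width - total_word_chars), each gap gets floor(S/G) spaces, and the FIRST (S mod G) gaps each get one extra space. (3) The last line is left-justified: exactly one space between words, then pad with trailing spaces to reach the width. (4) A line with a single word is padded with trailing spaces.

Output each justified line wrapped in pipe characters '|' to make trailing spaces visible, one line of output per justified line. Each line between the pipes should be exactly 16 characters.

Answer: |blackboard      |
|cheese my coffee|
|be    if    from|
|support      cup|
|everything  hard|
|do       address|
|window night dog|
|on   with   fire|
|universe        |

Derivation:
Line 1: ['blackboard'] (min_width=10, slack=6)
Line 2: ['cheese', 'my', 'coffee'] (min_width=16, slack=0)
Line 3: ['be', 'if', 'from'] (min_width=10, slack=6)
Line 4: ['support', 'cup'] (min_width=11, slack=5)
Line 5: ['everything', 'hard'] (min_width=15, slack=1)
Line 6: ['do', 'address'] (min_width=10, slack=6)
Line 7: ['window', 'night', 'dog'] (min_width=16, slack=0)
Line 8: ['on', 'with', 'fire'] (min_width=12, slack=4)
Line 9: ['universe'] (min_width=8, slack=8)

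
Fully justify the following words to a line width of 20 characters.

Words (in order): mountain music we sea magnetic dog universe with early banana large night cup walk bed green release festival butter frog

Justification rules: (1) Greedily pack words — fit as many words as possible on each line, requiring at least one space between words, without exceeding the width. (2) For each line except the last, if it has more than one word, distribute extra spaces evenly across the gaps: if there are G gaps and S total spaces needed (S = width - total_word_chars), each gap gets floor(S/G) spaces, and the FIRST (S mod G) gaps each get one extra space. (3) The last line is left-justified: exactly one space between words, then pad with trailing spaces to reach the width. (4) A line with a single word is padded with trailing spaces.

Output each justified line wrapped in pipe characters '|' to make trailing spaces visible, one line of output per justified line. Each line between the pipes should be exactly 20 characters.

Line 1: ['mountain', 'music', 'we'] (min_width=17, slack=3)
Line 2: ['sea', 'magnetic', 'dog'] (min_width=16, slack=4)
Line 3: ['universe', 'with', 'early'] (min_width=19, slack=1)
Line 4: ['banana', 'large', 'night'] (min_width=18, slack=2)
Line 5: ['cup', 'walk', 'bed', 'green'] (min_width=18, slack=2)
Line 6: ['release', 'festival'] (min_width=16, slack=4)
Line 7: ['butter', 'frog'] (min_width=11, slack=9)

Answer: |mountain   music  we|
|sea   magnetic   dog|
|universe  with early|
|banana  large  night|
|cup  walk  bed green|
|release     festival|
|butter frog         |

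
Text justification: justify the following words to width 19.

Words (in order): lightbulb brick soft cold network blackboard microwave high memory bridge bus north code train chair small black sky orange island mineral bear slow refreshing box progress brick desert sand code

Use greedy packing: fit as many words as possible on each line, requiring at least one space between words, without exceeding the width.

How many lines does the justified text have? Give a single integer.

Line 1: ['lightbulb', 'brick'] (min_width=15, slack=4)
Line 2: ['soft', 'cold', 'network'] (min_width=17, slack=2)
Line 3: ['blackboard'] (min_width=10, slack=9)
Line 4: ['microwave', 'high'] (min_width=14, slack=5)
Line 5: ['memory', 'bridge', 'bus'] (min_width=17, slack=2)
Line 6: ['north', 'code', 'train'] (min_width=16, slack=3)
Line 7: ['chair', 'small', 'black'] (min_width=17, slack=2)
Line 8: ['sky', 'orange', 'island'] (min_width=17, slack=2)
Line 9: ['mineral', 'bear', 'slow'] (min_width=17, slack=2)
Line 10: ['refreshing', 'box'] (min_width=14, slack=5)
Line 11: ['progress', 'brick'] (min_width=14, slack=5)
Line 12: ['desert', 'sand', 'code'] (min_width=16, slack=3)
Total lines: 12

Answer: 12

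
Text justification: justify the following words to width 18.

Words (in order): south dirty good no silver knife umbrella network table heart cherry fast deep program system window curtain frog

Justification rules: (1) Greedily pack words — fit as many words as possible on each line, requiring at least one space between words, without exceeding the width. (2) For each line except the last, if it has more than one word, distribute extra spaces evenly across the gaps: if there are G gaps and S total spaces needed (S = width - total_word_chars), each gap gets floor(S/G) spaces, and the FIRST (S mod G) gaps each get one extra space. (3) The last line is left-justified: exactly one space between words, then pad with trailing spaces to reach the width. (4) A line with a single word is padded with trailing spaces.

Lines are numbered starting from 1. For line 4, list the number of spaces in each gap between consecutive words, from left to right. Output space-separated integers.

Line 1: ['south', 'dirty', 'good'] (min_width=16, slack=2)
Line 2: ['no', 'silver', 'knife'] (min_width=15, slack=3)
Line 3: ['umbrella', 'network'] (min_width=16, slack=2)
Line 4: ['table', 'heart', 'cherry'] (min_width=18, slack=0)
Line 5: ['fast', 'deep', 'program'] (min_width=17, slack=1)
Line 6: ['system', 'window'] (min_width=13, slack=5)
Line 7: ['curtain', 'frog'] (min_width=12, slack=6)

Answer: 1 1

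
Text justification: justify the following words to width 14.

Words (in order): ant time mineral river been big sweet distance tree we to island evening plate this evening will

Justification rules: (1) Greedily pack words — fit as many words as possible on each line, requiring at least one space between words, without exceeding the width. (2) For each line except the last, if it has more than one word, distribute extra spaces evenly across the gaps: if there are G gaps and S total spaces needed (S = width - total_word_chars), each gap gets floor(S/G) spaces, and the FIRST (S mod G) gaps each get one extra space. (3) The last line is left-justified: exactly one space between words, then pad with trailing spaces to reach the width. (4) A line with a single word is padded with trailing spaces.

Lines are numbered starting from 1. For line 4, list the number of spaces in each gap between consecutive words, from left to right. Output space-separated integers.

Answer: 2

Derivation:
Line 1: ['ant', 'time'] (min_width=8, slack=6)
Line 2: ['mineral', 'river'] (min_width=13, slack=1)
Line 3: ['been', 'big', 'sweet'] (min_width=14, slack=0)
Line 4: ['distance', 'tree'] (min_width=13, slack=1)
Line 5: ['we', 'to', 'island'] (min_width=12, slack=2)
Line 6: ['evening', 'plate'] (min_width=13, slack=1)
Line 7: ['this', 'evening'] (min_width=12, slack=2)
Line 8: ['will'] (min_width=4, slack=10)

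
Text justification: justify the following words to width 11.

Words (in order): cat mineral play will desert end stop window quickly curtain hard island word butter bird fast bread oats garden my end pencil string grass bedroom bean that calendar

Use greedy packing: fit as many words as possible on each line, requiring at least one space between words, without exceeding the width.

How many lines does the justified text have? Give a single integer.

Line 1: ['cat', 'mineral'] (min_width=11, slack=0)
Line 2: ['play', 'will'] (min_width=9, slack=2)
Line 3: ['desert', 'end'] (min_width=10, slack=1)
Line 4: ['stop', 'window'] (min_width=11, slack=0)
Line 5: ['quickly'] (min_width=7, slack=4)
Line 6: ['curtain'] (min_width=7, slack=4)
Line 7: ['hard', 'island'] (min_width=11, slack=0)
Line 8: ['word', 'butter'] (min_width=11, slack=0)
Line 9: ['bird', 'fast'] (min_width=9, slack=2)
Line 10: ['bread', 'oats'] (min_width=10, slack=1)
Line 11: ['garden', 'my'] (min_width=9, slack=2)
Line 12: ['end', 'pencil'] (min_width=10, slack=1)
Line 13: ['string'] (min_width=6, slack=5)
Line 14: ['grass'] (min_width=5, slack=6)
Line 15: ['bedroom'] (min_width=7, slack=4)
Line 16: ['bean', 'that'] (min_width=9, slack=2)
Line 17: ['calendar'] (min_width=8, slack=3)
Total lines: 17

Answer: 17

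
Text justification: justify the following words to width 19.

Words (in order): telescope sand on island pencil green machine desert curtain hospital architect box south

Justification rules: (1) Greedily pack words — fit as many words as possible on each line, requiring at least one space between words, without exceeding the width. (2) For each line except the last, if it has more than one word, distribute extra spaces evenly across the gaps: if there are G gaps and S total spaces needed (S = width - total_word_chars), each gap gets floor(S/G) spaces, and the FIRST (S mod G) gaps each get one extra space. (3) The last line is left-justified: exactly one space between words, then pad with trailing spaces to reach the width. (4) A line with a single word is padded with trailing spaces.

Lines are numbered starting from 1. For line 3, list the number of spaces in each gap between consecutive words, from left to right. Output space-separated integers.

Answer: 6

Derivation:
Line 1: ['telescope', 'sand', 'on'] (min_width=17, slack=2)
Line 2: ['island', 'pencil', 'green'] (min_width=19, slack=0)
Line 3: ['machine', 'desert'] (min_width=14, slack=5)
Line 4: ['curtain', 'hospital'] (min_width=16, slack=3)
Line 5: ['architect', 'box', 'south'] (min_width=19, slack=0)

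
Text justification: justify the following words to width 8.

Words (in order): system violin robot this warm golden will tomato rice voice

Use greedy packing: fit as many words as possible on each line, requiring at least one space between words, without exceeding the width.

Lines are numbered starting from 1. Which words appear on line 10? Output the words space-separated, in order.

Answer: voice

Derivation:
Line 1: ['system'] (min_width=6, slack=2)
Line 2: ['violin'] (min_width=6, slack=2)
Line 3: ['robot'] (min_width=5, slack=3)
Line 4: ['this'] (min_width=4, slack=4)
Line 5: ['warm'] (min_width=4, slack=4)
Line 6: ['golden'] (min_width=6, slack=2)
Line 7: ['will'] (min_width=4, slack=4)
Line 8: ['tomato'] (min_width=6, slack=2)
Line 9: ['rice'] (min_width=4, slack=4)
Line 10: ['voice'] (min_width=5, slack=3)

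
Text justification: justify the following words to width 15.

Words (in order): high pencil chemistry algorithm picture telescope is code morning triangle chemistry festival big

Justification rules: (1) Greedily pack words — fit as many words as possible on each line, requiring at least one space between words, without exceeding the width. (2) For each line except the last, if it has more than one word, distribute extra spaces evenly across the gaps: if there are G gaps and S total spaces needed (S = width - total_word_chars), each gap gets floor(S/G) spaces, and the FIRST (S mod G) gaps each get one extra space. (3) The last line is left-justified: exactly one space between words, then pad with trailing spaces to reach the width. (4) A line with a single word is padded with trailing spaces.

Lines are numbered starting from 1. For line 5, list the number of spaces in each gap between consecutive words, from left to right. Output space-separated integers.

Answer: 4

Derivation:
Line 1: ['high', 'pencil'] (min_width=11, slack=4)
Line 2: ['chemistry'] (min_width=9, slack=6)
Line 3: ['algorithm'] (min_width=9, slack=6)
Line 4: ['picture'] (min_width=7, slack=8)
Line 5: ['telescope', 'is'] (min_width=12, slack=3)
Line 6: ['code', 'morning'] (min_width=12, slack=3)
Line 7: ['triangle'] (min_width=8, slack=7)
Line 8: ['chemistry'] (min_width=9, slack=6)
Line 9: ['festival', 'big'] (min_width=12, slack=3)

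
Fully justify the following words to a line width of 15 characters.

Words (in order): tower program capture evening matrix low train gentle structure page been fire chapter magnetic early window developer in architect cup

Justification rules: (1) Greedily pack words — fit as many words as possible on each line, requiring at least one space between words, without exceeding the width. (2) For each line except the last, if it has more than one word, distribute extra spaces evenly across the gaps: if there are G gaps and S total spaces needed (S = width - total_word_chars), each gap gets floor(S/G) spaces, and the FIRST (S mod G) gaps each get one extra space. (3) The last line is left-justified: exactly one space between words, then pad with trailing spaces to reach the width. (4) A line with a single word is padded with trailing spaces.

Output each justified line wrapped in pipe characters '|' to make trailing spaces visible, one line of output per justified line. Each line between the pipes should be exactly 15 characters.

Line 1: ['tower', 'program'] (min_width=13, slack=2)
Line 2: ['capture', 'evening'] (min_width=15, slack=0)
Line 3: ['matrix', 'low'] (min_width=10, slack=5)
Line 4: ['train', 'gentle'] (min_width=12, slack=3)
Line 5: ['structure', 'page'] (min_width=14, slack=1)
Line 6: ['been', 'fire'] (min_width=9, slack=6)
Line 7: ['chapter'] (min_width=7, slack=8)
Line 8: ['magnetic', 'early'] (min_width=14, slack=1)
Line 9: ['window'] (min_width=6, slack=9)
Line 10: ['developer', 'in'] (min_width=12, slack=3)
Line 11: ['architect', 'cup'] (min_width=13, slack=2)

Answer: |tower   program|
|capture evening|
|matrix      low|
|train    gentle|
|structure  page|
|been       fire|
|chapter        |
|magnetic  early|
|window         |
|developer    in|
|architect cup  |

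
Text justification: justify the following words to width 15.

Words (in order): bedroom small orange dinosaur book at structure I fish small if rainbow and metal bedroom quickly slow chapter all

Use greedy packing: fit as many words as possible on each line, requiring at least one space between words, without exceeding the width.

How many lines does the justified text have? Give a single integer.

Line 1: ['bedroom', 'small'] (min_width=13, slack=2)
Line 2: ['orange', 'dinosaur'] (min_width=15, slack=0)
Line 3: ['book', 'at'] (min_width=7, slack=8)
Line 4: ['structure', 'I'] (min_width=11, slack=4)
Line 5: ['fish', 'small', 'if'] (min_width=13, slack=2)
Line 6: ['rainbow', 'and'] (min_width=11, slack=4)
Line 7: ['metal', 'bedroom'] (min_width=13, slack=2)
Line 8: ['quickly', 'slow'] (min_width=12, slack=3)
Line 9: ['chapter', 'all'] (min_width=11, slack=4)
Total lines: 9

Answer: 9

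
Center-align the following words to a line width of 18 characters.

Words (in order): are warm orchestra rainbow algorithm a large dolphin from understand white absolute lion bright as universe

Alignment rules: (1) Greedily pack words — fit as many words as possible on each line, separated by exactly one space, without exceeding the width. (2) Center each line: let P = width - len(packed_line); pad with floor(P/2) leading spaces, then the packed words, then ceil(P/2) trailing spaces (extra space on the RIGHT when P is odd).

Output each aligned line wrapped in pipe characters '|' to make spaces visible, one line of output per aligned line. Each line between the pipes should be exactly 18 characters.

Line 1: ['are', 'warm', 'orchestra'] (min_width=18, slack=0)
Line 2: ['rainbow', 'algorithm'] (min_width=17, slack=1)
Line 3: ['a', 'large', 'dolphin'] (min_width=15, slack=3)
Line 4: ['from', 'understand'] (min_width=15, slack=3)
Line 5: ['white', 'absolute'] (min_width=14, slack=4)
Line 6: ['lion', 'bright', 'as'] (min_width=14, slack=4)
Line 7: ['universe'] (min_width=8, slack=10)

Answer: |are warm orchestra|
|rainbow algorithm |
| a large dolphin  |
| from understand  |
|  white absolute  |
|  lion bright as  |
|     universe     |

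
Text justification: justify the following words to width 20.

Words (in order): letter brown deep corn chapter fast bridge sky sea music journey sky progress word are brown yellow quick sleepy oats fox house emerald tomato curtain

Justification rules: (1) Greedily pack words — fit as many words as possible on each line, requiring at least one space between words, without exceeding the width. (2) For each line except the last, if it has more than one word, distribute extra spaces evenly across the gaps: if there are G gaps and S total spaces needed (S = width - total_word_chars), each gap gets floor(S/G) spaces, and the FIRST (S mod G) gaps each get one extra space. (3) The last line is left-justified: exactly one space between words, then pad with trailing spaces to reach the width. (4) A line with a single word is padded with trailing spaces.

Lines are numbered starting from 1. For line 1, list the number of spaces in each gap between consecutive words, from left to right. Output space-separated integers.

Line 1: ['letter', 'brown', 'deep'] (min_width=17, slack=3)
Line 2: ['corn', 'chapter', 'fast'] (min_width=17, slack=3)
Line 3: ['bridge', 'sky', 'sea', 'music'] (min_width=20, slack=0)
Line 4: ['journey', 'sky', 'progress'] (min_width=20, slack=0)
Line 5: ['word', 'are', 'brown'] (min_width=14, slack=6)
Line 6: ['yellow', 'quick', 'sleepy'] (min_width=19, slack=1)
Line 7: ['oats', 'fox', 'house'] (min_width=14, slack=6)
Line 8: ['emerald', 'tomato'] (min_width=14, slack=6)
Line 9: ['curtain'] (min_width=7, slack=13)

Answer: 3 2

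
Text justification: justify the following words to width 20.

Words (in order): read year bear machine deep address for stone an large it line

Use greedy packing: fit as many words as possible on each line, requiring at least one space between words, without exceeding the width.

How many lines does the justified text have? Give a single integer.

Answer: 4

Derivation:
Line 1: ['read', 'year', 'bear'] (min_width=14, slack=6)
Line 2: ['machine', 'deep', 'address'] (min_width=20, slack=0)
Line 3: ['for', 'stone', 'an', 'large'] (min_width=18, slack=2)
Line 4: ['it', 'line'] (min_width=7, slack=13)
Total lines: 4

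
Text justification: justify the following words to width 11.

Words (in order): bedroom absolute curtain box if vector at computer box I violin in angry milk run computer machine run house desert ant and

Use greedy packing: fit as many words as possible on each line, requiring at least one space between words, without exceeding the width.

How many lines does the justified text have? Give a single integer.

Line 1: ['bedroom'] (min_width=7, slack=4)
Line 2: ['absolute'] (min_width=8, slack=3)
Line 3: ['curtain', 'box'] (min_width=11, slack=0)
Line 4: ['if', 'vector'] (min_width=9, slack=2)
Line 5: ['at', 'computer'] (min_width=11, slack=0)
Line 6: ['box', 'I'] (min_width=5, slack=6)
Line 7: ['violin', 'in'] (min_width=9, slack=2)
Line 8: ['angry', 'milk'] (min_width=10, slack=1)
Line 9: ['run'] (min_width=3, slack=8)
Line 10: ['computer'] (min_width=8, slack=3)
Line 11: ['machine', 'run'] (min_width=11, slack=0)
Line 12: ['house'] (min_width=5, slack=6)
Line 13: ['desert', 'ant'] (min_width=10, slack=1)
Line 14: ['and'] (min_width=3, slack=8)
Total lines: 14

Answer: 14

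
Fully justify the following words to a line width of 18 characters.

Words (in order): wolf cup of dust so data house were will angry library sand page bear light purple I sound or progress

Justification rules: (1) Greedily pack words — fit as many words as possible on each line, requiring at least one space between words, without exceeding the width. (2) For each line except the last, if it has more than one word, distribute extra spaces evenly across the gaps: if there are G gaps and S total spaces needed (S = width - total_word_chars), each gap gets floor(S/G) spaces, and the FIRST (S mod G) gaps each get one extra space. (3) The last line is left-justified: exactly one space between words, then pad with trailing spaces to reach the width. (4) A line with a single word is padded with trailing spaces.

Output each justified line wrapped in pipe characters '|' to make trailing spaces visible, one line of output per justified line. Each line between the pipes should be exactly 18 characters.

Answer: |wolf  cup  of dust|
|so data house were|
|will angry library|
|sand   page   bear|
|light   purple   I|
|sound or progress |

Derivation:
Line 1: ['wolf', 'cup', 'of', 'dust'] (min_width=16, slack=2)
Line 2: ['so', 'data', 'house', 'were'] (min_width=18, slack=0)
Line 3: ['will', 'angry', 'library'] (min_width=18, slack=0)
Line 4: ['sand', 'page', 'bear'] (min_width=14, slack=4)
Line 5: ['light', 'purple', 'I'] (min_width=14, slack=4)
Line 6: ['sound', 'or', 'progress'] (min_width=17, slack=1)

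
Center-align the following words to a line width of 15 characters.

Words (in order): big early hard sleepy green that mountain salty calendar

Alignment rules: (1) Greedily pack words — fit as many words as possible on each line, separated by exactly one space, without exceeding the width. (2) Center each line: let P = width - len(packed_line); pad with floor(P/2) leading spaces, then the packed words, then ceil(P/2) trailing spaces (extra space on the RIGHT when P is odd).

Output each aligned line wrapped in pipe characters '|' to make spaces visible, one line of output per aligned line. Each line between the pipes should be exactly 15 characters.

Line 1: ['big', 'early', 'hard'] (min_width=14, slack=1)
Line 2: ['sleepy', 'green'] (min_width=12, slack=3)
Line 3: ['that', 'mountain'] (min_width=13, slack=2)
Line 4: ['salty', 'calendar'] (min_width=14, slack=1)

Answer: |big early hard |
| sleepy green  |
| that mountain |
|salty calendar |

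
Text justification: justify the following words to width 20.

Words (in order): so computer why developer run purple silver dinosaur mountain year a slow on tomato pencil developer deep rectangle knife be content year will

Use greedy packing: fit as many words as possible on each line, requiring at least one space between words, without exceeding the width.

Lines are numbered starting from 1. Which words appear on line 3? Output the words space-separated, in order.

Line 1: ['so', 'computer', 'why'] (min_width=15, slack=5)
Line 2: ['developer', 'run', 'purple'] (min_width=20, slack=0)
Line 3: ['silver', 'dinosaur'] (min_width=15, slack=5)
Line 4: ['mountain', 'year', 'a', 'slow'] (min_width=20, slack=0)
Line 5: ['on', 'tomato', 'pencil'] (min_width=16, slack=4)
Line 6: ['developer', 'deep'] (min_width=14, slack=6)
Line 7: ['rectangle', 'knife', 'be'] (min_width=18, slack=2)
Line 8: ['content', 'year', 'will'] (min_width=17, slack=3)

Answer: silver dinosaur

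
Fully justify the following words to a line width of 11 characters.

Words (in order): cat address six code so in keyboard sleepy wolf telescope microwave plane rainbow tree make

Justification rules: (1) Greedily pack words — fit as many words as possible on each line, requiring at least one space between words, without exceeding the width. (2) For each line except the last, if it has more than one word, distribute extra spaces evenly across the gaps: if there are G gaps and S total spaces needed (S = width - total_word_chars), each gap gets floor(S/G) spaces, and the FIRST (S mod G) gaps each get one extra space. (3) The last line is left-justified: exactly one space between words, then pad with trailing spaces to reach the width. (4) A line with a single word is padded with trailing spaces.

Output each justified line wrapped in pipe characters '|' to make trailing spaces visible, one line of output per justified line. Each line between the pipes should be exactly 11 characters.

Answer: |cat address|
|six code so|
|in keyboard|
|sleepy wolf|
|telescope  |
|microwave  |
|plane      |
|rainbow    |
|tree make  |

Derivation:
Line 1: ['cat', 'address'] (min_width=11, slack=0)
Line 2: ['six', 'code', 'so'] (min_width=11, slack=0)
Line 3: ['in', 'keyboard'] (min_width=11, slack=0)
Line 4: ['sleepy', 'wolf'] (min_width=11, slack=0)
Line 5: ['telescope'] (min_width=9, slack=2)
Line 6: ['microwave'] (min_width=9, slack=2)
Line 7: ['plane'] (min_width=5, slack=6)
Line 8: ['rainbow'] (min_width=7, slack=4)
Line 9: ['tree', 'make'] (min_width=9, slack=2)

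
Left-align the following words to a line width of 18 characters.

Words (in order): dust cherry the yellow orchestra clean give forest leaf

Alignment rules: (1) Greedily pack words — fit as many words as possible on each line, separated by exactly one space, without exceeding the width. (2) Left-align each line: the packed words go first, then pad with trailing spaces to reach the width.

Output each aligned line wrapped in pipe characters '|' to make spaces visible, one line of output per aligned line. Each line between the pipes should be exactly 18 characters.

Answer: |dust cherry the   |
|yellow orchestra  |
|clean give forest |
|leaf              |

Derivation:
Line 1: ['dust', 'cherry', 'the'] (min_width=15, slack=3)
Line 2: ['yellow', 'orchestra'] (min_width=16, slack=2)
Line 3: ['clean', 'give', 'forest'] (min_width=17, slack=1)
Line 4: ['leaf'] (min_width=4, slack=14)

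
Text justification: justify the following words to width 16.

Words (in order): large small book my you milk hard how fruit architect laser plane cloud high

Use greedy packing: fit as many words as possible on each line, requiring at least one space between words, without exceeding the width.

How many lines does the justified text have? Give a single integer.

Answer: 5

Derivation:
Line 1: ['large', 'small', 'book'] (min_width=16, slack=0)
Line 2: ['my', 'you', 'milk', 'hard'] (min_width=16, slack=0)
Line 3: ['how', 'fruit'] (min_width=9, slack=7)
Line 4: ['architect', 'laser'] (min_width=15, slack=1)
Line 5: ['plane', 'cloud', 'high'] (min_width=16, slack=0)
Total lines: 5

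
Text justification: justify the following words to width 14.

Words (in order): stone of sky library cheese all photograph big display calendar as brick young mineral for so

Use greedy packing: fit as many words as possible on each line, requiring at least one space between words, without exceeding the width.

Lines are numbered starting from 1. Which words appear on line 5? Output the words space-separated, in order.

Answer: calendar as

Derivation:
Line 1: ['stone', 'of', 'sky'] (min_width=12, slack=2)
Line 2: ['library', 'cheese'] (min_width=14, slack=0)
Line 3: ['all', 'photograph'] (min_width=14, slack=0)
Line 4: ['big', 'display'] (min_width=11, slack=3)
Line 5: ['calendar', 'as'] (min_width=11, slack=3)
Line 6: ['brick', 'young'] (min_width=11, slack=3)
Line 7: ['mineral', 'for', 'so'] (min_width=14, slack=0)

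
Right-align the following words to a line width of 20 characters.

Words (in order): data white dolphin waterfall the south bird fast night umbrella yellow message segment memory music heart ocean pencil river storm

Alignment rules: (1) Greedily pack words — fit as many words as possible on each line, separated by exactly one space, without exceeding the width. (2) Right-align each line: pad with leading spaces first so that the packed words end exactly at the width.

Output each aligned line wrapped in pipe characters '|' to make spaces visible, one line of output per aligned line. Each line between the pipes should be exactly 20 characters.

Answer: |  data white dolphin|
| waterfall the south|
|     bird fast night|
|     umbrella yellow|
|     message segment|
|  memory music heart|
|  ocean pencil river|
|               storm|

Derivation:
Line 1: ['data', 'white', 'dolphin'] (min_width=18, slack=2)
Line 2: ['waterfall', 'the', 'south'] (min_width=19, slack=1)
Line 3: ['bird', 'fast', 'night'] (min_width=15, slack=5)
Line 4: ['umbrella', 'yellow'] (min_width=15, slack=5)
Line 5: ['message', 'segment'] (min_width=15, slack=5)
Line 6: ['memory', 'music', 'heart'] (min_width=18, slack=2)
Line 7: ['ocean', 'pencil', 'river'] (min_width=18, slack=2)
Line 8: ['storm'] (min_width=5, slack=15)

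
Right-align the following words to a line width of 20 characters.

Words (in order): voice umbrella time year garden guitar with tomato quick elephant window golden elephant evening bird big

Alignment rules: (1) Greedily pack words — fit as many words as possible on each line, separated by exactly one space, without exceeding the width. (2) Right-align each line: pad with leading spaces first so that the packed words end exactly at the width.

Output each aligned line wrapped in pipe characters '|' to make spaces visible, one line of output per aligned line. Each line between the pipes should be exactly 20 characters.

Line 1: ['voice', 'umbrella', 'time'] (min_width=19, slack=1)
Line 2: ['year', 'garden', 'guitar'] (min_width=18, slack=2)
Line 3: ['with', 'tomato', 'quick'] (min_width=17, slack=3)
Line 4: ['elephant', 'window'] (min_width=15, slack=5)
Line 5: ['golden', 'elephant'] (min_width=15, slack=5)
Line 6: ['evening', 'bird', 'big'] (min_width=16, slack=4)

Answer: | voice umbrella time|
|  year garden guitar|
|   with tomato quick|
|     elephant window|
|     golden elephant|
|    evening bird big|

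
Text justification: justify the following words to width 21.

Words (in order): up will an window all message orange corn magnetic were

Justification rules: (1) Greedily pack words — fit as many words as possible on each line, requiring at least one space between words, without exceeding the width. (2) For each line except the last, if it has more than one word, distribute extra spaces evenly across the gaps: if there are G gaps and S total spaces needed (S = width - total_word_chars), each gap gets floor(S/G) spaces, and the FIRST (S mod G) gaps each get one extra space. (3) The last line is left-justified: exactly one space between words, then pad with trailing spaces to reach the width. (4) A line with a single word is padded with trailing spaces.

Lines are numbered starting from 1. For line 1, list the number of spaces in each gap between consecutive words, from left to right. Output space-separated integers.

Line 1: ['up', 'will', 'an', 'window', 'all'] (min_width=21, slack=0)
Line 2: ['message', 'orange', 'corn'] (min_width=19, slack=2)
Line 3: ['magnetic', 'were'] (min_width=13, slack=8)

Answer: 1 1 1 1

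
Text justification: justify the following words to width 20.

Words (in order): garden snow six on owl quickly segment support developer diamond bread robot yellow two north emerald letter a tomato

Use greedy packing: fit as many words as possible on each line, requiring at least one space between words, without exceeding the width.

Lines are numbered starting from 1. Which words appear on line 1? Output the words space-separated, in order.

Line 1: ['garden', 'snow', 'six', 'on'] (min_width=18, slack=2)
Line 2: ['owl', 'quickly', 'segment'] (min_width=19, slack=1)
Line 3: ['support', 'developer'] (min_width=17, slack=3)
Line 4: ['diamond', 'bread', 'robot'] (min_width=19, slack=1)
Line 5: ['yellow', 'two', 'north'] (min_width=16, slack=4)
Line 6: ['emerald', 'letter', 'a'] (min_width=16, slack=4)
Line 7: ['tomato'] (min_width=6, slack=14)

Answer: garden snow six on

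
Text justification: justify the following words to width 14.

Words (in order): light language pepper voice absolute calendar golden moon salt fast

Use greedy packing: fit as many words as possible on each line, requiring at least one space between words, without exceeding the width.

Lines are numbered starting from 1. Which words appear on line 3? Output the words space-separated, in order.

Line 1: ['light', 'language'] (min_width=14, slack=0)
Line 2: ['pepper', 'voice'] (min_width=12, slack=2)
Line 3: ['absolute'] (min_width=8, slack=6)
Line 4: ['calendar'] (min_width=8, slack=6)
Line 5: ['golden', 'moon'] (min_width=11, slack=3)
Line 6: ['salt', 'fast'] (min_width=9, slack=5)

Answer: absolute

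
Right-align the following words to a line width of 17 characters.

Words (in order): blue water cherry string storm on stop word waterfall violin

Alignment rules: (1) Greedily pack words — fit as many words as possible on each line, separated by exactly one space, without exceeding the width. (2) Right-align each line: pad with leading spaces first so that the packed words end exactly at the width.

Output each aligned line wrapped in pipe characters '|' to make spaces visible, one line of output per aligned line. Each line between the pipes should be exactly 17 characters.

Answer: |blue water cherry|
|  string storm on|
|        stop word|
| waterfall violin|

Derivation:
Line 1: ['blue', 'water', 'cherry'] (min_width=17, slack=0)
Line 2: ['string', 'storm', 'on'] (min_width=15, slack=2)
Line 3: ['stop', 'word'] (min_width=9, slack=8)
Line 4: ['waterfall', 'violin'] (min_width=16, slack=1)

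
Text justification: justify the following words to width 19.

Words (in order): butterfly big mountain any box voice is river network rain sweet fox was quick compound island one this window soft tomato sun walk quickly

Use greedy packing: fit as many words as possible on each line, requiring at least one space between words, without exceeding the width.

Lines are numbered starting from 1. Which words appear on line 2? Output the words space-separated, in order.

Line 1: ['butterfly', 'big'] (min_width=13, slack=6)
Line 2: ['mountain', 'any', 'box'] (min_width=16, slack=3)
Line 3: ['voice', 'is', 'river'] (min_width=14, slack=5)
Line 4: ['network', 'rain', 'sweet'] (min_width=18, slack=1)
Line 5: ['fox', 'was', 'quick'] (min_width=13, slack=6)
Line 6: ['compound', 'island', 'one'] (min_width=19, slack=0)
Line 7: ['this', 'window', 'soft'] (min_width=16, slack=3)
Line 8: ['tomato', 'sun', 'walk'] (min_width=15, slack=4)
Line 9: ['quickly'] (min_width=7, slack=12)

Answer: mountain any box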